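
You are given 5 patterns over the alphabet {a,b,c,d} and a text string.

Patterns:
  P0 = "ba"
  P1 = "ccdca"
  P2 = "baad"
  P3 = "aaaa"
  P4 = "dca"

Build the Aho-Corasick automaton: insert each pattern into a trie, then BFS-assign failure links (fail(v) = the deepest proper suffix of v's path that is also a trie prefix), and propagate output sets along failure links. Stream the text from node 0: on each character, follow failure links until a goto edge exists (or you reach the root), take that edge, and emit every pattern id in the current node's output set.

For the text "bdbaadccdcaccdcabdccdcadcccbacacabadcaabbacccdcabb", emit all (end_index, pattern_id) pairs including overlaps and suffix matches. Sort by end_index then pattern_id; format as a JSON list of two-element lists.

Build automaton:
Trie (insert patterns):
  0='ε' goto a→10 b→1 c→3 d→14
  1='b' goto a→2
  2='ba' goto a→8  ←P0
  3='c' goto c→4
  4='cc' goto d→5
  5='ccd' goto c→6
  6='ccdc' goto a→7
  7='ccdca' goto ·  ←P1
  8='baa' goto d→9
  9='baad' goto ·  ←P2
  10='a' goto a→11
  11='aa' goto a→12
  12='aaa' goto a→13
  13='aaaa' goto ·  ←P3
  14='d' goto c→15
  15='dc' goto a→16
  16='dca' goto ·  ←P4

BFS fail/out derivation:
  fail(1) 'b': from fail(0)=0 chase 'b': 0 ⇒ 0;  out=∅∪out(0)=∅
  fail(3) 'c': from fail(0)=0 chase 'c': 0 ⇒ 0;  out=∅∪out(0)=∅
  fail(10) 'a': from fail(0)=0 chase 'a': 0 ⇒ 0;  out=∅∪out(0)=∅
  fail(14) 'd': from fail(0)=0 chase 'd': 0 ⇒ 0;  out=∅∪out(0)=∅
  fail(2) 'ba': from fail(1)=0 chase 'a': 0 ⇒ 10;  out={0}∪out(10)={0}
  fail(4) 'cc': from fail(3)=0 chase 'c': 0 ⇒ 3;  out=∅∪out(3)=∅
  fail(11) 'aa': from fail(10)=0 chase 'a': 0 ⇒ 10;  out=∅∪out(10)=∅
  fail(15) 'dc': from fail(14)=0 chase 'c': 0 ⇒ 3;  out=∅∪out(3)=∅
  fail(5) 'ccd': from fail(4)=3 chase 'd': 3→0 ⇒ 14;  out=∅∪out(14)=∅
  fail(8) 'baa': from fail(2)=10 chase 'a': 10 ⇒ 11;  out=∅∪out(11)=∅
  fail(12) 'aaa': from fail(11)=10 chase 'a': 10 ⇒ 11;  out=∅∪out(11)=∅
  fail(16) 'dca': from fail(15)=3 chase 'a': 3→0 ⇒ 10;  out={4}∪out(10)={4}
  fail(6) 'ccdc': from fail(5)=14 chase 'c': 14 ⇒ 15;  out=∅∪out(15)=∅
  fail(9) 'baad': from fail(8)=11 chase 'd': 11→10→0 ⇒ 14;  out={2}∪out(14)={2}
  fail(13) 'aaaa': from fail(12)=11 chase 'a': 11 ⇒ 12;  out={3}∪out(12)={3}
  fail(7) 'ccdca': from fail(6)=15 chase 'a': 15 ⇒ 16;  out={1}∪out(16)={1,4}

Text stream:
i=0 'b': node 0→1
i=1 'd': node 1→14 (fail-walked)
i=2 'b': node 14→1 (fail-walked)
i=3 'a': node 1→2  emit P0@[2:3]
i=4 'a': node 2→8
i=5 'd': node 8→9  emit P2@[2:5]
i=6 'c': node 9→15 (fail-walked)
i=7 'c': node 15→4 (fail-walked)
i=8 'd': node 4→5
i=9 'c': node 5→6
i=10 'a': node 6→7  emit P1@[6:10],P4@[8:10]
i=11 'c': node 7→3 (fail-walked)
i=12 'c': node 3→4
i=13 'd': node 4→5
i=14 'c': node 5→6
i=15 'a': node 6→7  emit P1@[11:15],P4@[13:15]
i=16 'b': node 7→1 (fail-walked)
i=17 'd': node 1→14 (fail-walked)
i=18 'c': node 14→15
i=19 'c': node 15→4 (fail-walked)
i=20 'd': node 4→5
i=21 'c': node 5→6
i=22 'a': node 6→7  emit P1@[18:22],P4@[20:22]
i=23 'd': node 7→14 (fail-walked)
i=24 'c': node 14→15
i=25 'c': node 15→4 (fail-walked)
i=26 'c': node 4→4 (fail-walked)
i=27 'b': node 4→1 (fail-walked)
i=28 'a': node 1→2  emit P0@[27:28]
i=29 'c': node 2→3 (fail-walked)
i=30 'a': node 3→10 (fail-walked)
i=31 'c': node 10→3 (fail-walked)
i=32 'a': node 3→10 (fail-walked)
i=33 'b': node 10→1 (fail-walked)
i=34 'a': node 1→2  emit P0@[33:34]
i=35 'd': node 2→14 (fail-walked)
i=36 'c': node 14→15
i=37 'a': node 15→16  emit P4@[35:37]
i=38 'a': node 16→11 (fail-walked)
i=39 'b': node 11→1 (fail-walked)
i=40 'b': node 1→1 (fail-walked)
i=41 'a': node 1→2  emit P0@[40:41]
i=42 'c': node 2→3 (fail-walked)
i=43 'c': node 3→4
i=44 'c': node 4→4 (fail-walked)
i=45 'd': node 4→5
i=46 'c': node 5→6
i=47 'a': node 6→7  emit P1@[43:47],P4@[45:47]
i=48 'b': node 7→1 (fail-walked)
i=49 'b': node 1→1 (fail-walked)

Matches: [[3,0],[5,2],[10,1],[10,4],[15,1],[15,4],[22,1],[22,4],[28,0],[34,0],[37,4],[41,0],[47,1],[47,4]]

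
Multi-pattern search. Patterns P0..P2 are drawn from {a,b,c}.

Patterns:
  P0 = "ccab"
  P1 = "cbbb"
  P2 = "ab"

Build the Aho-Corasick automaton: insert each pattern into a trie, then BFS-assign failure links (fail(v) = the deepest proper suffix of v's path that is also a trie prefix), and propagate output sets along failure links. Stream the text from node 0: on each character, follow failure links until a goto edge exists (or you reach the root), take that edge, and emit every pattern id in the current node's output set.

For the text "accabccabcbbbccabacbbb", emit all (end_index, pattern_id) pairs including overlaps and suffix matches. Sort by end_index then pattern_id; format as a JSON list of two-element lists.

Build automaton:
Trie (insert patterns):
  n0 'ε': a→8 c→1
  n1 'c': b→5 c→2
  n2 'cc': a→3
  n3 'cca': b→4
  n4 'ccab': ·  ←P0
  n5 'cb': b→6
  n6 'cbb': b→7
  n7 'cbbb': ·  ←P1
  n8 'a': b→9
  n9 'ab': ·  ←P2

Failure links (BFS by depth):
  n1('c'): parent n0 fail=0; on 'c' 0 → fail=0;  out ∅∪∅=∅
  n8('a'): parent n0 fail=0; on 'a' 0 → fail=0;  out ∅∪∅=∅
  n2('cc'): parent n1 fail=0; on 'c' 0 → fail=1;  out ∅∪∅=∅
  n5('cb'): parent n1 fail=0; on 'b' 0 → fail=0;  out ∅∪∅=∅
  n9('ab'): parent n8 fail=0; on 'b' 0 → fail=0;  out {2}∪∅={2}
  n3('cca'): parent n2 fail=1; on 'a' 1→0 → fail=8;  out ∅∪∅=∅
  n6('cbb'): parent n5 fail=0; on 'b' 0 → fail=0;  out ∅∪∅=∅
  n4('ccab'): parent n3 fail=8; on 'b' 8 → fail=9;  out {0}∪{2}={0,2}
  n7('cbbb'): parent n6 fail=0; on 'b' 0 → fail=0;  out {1}∪∅={1}

Run:
i=0 'a': node 0→8
i=1 'c': node 8→1 ·f
i=2 'c': node 1→2
i=3 'a': node 2→3
i=4 'b': node 3→4  emit P0@[1:4],P2@[3:4]
i=5 'c': node 4→1 ·f
i=6 'c': node 1→2
i=7 'a': node 2→3
i=8 'b': node 3→4  emit P0@[5:8],P2@[7:8]
i=9 'c': node 4→1 ·f
i=10 'b': node 1→5
i=11 'b': node 5→6
i=12 'b': node 6→7  emit P1@[9:12]
i=13 'c': node 7→1 ·f
i=14 'c': node 1→2
i=15 'a': node 2→3
i=16 'b': node 3→4  emit P0@[13:16],P2@[15:16]
i=17 'a': node 4→8 ·f
i=18 'c': node 8→1 ·f
i=19 'b': node 1→5
i=20 'b': node 5→6
i=21 'b': node 6→7  emit P1@[18:21]

All matches (sorted): [[4,0],[4,2],[8,0],[8,2],[12,1],[16,0],[16,2],[21,1]]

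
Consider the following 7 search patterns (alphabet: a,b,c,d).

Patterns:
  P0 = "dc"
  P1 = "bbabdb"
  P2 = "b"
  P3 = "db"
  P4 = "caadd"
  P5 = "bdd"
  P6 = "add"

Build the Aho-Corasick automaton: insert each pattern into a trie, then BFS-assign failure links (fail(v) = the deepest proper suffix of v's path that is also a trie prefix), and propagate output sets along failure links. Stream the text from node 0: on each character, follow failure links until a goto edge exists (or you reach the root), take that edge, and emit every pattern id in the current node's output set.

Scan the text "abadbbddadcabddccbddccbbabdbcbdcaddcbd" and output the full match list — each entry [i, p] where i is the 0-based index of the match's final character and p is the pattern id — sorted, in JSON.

Build automaton:
Trie (insert patterns):
  0='ε' goto a→17 b→3 c→10 d→1
  1='d' goto b→9 c→2
  2='dc' goto ·  [P0 ends]
  3='b' goto b→4 d→15  [P2 ends]
  4='bb' goto a→5
  5='bba' goto b→6
  6='bbab' goto d→7
  7='bbabd' goto b→8
  8='bbabdb' goto ·  [P1 ends]
  9='db' goto ·  [P3 ends]
  10='c' goto a→11
  11='ca' goto a→12
  12='caa' goto d→13
  13='caad' goto d→14
  14='caadd' goto ·  [P4 ends]
  15='bd' goto d→16
  16='bdd' goto ·  [P5 ends]
  17='a' goto d→18
  18='ad' goto d→19
  19='add' goto ·  [P6 ends]

Failure links (BFS by depth):
  n1('d'): parent n0 fail=0; on 'd' 0 → fail=0;  out ∅∪∅=∅
  n3('b'): parent n0 fail=0; on 'b' 0 → fail=0;  out {2}∪∅={2}
  n10('c'): parent n0 fail=0; on 'c' 0 → fail=0;  out ∅∪∅=∅
  n17('a'): parent n0 fail=0; on 'a' 0 → fail=0;  out ∅∪∅=∅
  n2('dc'): parent n1 fail=0; on 'c' 0 → fail=10;  out {0}∪∅={0}
  n4('bb'): parent n3 fail=0; on 'b' 0 → fail=3;  out ∅∪{2}={2}
  n9('db'): parent n1 fail=0; on 'b' 0 → fail=3;  out {3}∪{2}={2,3}
  n11('ca'): parent n10 fail=0; on 'a' 0 → fail=17;  out ∅∪∅=∅
  n15('bd'): parent n3 fail=0; on 'd' 0 → fail=1;  out ∅∪∅=∅
  n18('ad'): parent n17 fail=0; on 'd' 0 → fail=1;  out ∅∪∅=∅
  n5('bba'): parent n4 fail=3; on 'a' 3→0 → fail=17;  out ∅∪∅=∅
  n12('caa'): parent n11 fail=17; on 'a' 17→0 → fail=17;  out ∅∪∅=∅
  n16('bdd'): parent n15 fail=1; on 'd' 1→0 → fail=1;  out {5}∪∅={5}
  n19('add'): parent n18 fail=1; on 'd' 1→0 → fail=1;  out {6}∪∅={6}
  n6('bbab'): parent n5 fail=17; on 'b' 17→0 → fail=3;  out ∅∪{2}={2}
  n13('caad'): parent n12 fail=17; on 'd' 17 → fail=18;  out ∅∪∅=∅
  n7('bbabd'): parent n6 fail=3; on 'd' 3 → fail=15;  out ∅∪∅=∅
  n14('caadd'): parent n13 fail=18; on 'd' 18 → fail=19;  out {4}∪{6}={4,6}
  n8('bbabdb'): parent n7 fail=15; on 'b' 15→1 → fail=9;  out {1}∪{2,3}={1,2,3}

Scan:
[0] read 'a'  n0⇒n17
[1] read 'b'  n17⇒n3 (fail-walked)  emit P2@[1:1]
[2] read 'a'  n3⇒n17 (fail-walked)
[3] read 'd'  n17⇒n18
[4] read 'b'  n18⇒n9 (fail-walked)  emit P2@[4:4],P3@[3:4]
[5] read 'b'  n9⇒n4 (fail-walked)  emit P2@[5:5]
[6] read 'd'  n4⇒n15 (fail-walked)
[7] read 'd'  n15⇒n16  emit P5@[5:7]
[8] read 'a'  n16⇒n17 (fail-walked)
[9] read 'd'  n17⇒n18
[10] read 'c'  n18⇒n2 (fail-walked)  emit P0@[9:10]
[11] read 'a'  n2⇒n11 (fail-walked)
[12] read 'b'  n11⇒n3 (fail-walked)  emit P2@[12:12]
[13] read 'd'  n3⇒n15
[14] read 'd'  n15⇒n16  emit P5@[12:14]
[15] read 'c'  n16⇒n2 (fail-walked)  emit P0@[14:15]
[16] read 'c'  n2⇒n10 (fail-walked)
[17] read 'b'  n10⇒n3 (fail-walked)  emit P2@[17:17]
[18] read 'd'  n3⇒n15
[19] read 'd'  n15⇒n16  emit P5@[17:19]
[20] read 'c'  n16⇒n2 (fail-walked)  emit P0@[19:20]
[21] read 'c'  n2⇒n10 (fail-walked)
[22] read 'b'  n10⇒n3 (fail-walked)  emit P2@[22:22]
[23] read 'b'  n3⇒n4  emit P2@[23:23]
[24] read 'a'  n4⇒n5
[25] read 'b'  n5⇒n6  emit P2@[25:25]
[26] read 'd'  n6⇒n7
[27] read 'b'  n7⇒n8  emit P1@[22:27],P2@[27:27],P3@[26:27]
[28] read 'c'  n8⇒n10 (fail-walked)
[29] read 'b'  n10⇒n3 (fail-walked)  emit P2@[29:29]
[30] read 'd'  n3⇒n15
[31] read 'c'  n15⇒n2 (fail-walked)  emit P0@[30:31]
[32] read 'a'  n2⇒n11 (fail-walked)
[33] read 'd'  n11⇒n18 (fail-walked)
[34] read 'd'  n18⇒n19  emit P6@[32:34]
[35] read 'c'  n19⇒n2 (fail-walked)  emit P0@[34:35]
[36] read 'b'  n2⇒n3 (fail-walked)  emit P2@[36:36]
[37] read 'd'  n3⇒n15

Result: [[1,2],[4,2],[4,3],[5,2],[7,5],[10,0],[12,2],[14,5],[15,0],[17,2],[19,5],[20,0],[22,2],[23,2],[25,2],[27,1],[27,2],[27,3],[29,2],[31,0],[34,6],[35,0],[36,2]]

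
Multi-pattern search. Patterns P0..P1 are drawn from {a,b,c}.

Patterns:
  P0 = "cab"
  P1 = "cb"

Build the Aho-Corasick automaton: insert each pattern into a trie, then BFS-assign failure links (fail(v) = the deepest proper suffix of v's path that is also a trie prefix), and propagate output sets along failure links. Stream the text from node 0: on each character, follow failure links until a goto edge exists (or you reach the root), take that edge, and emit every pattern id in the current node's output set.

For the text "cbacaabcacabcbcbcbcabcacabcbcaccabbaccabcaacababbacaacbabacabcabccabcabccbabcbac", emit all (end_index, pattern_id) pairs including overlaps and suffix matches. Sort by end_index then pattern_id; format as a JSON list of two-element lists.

Build automaton:
Trie (insert patterns):
  0='ε' goto c→1
  1='c' goto a→2 b→4
  2='ca' goto b→3
  3='cab' goto ·  ←P0
  4='cb' goto ·  ←P1

BFS fail/out derivation:
  n1('c'): parent n0 fail=0; on 'c' 0 → fail=0;  out ∅∪∅=∅
  n2('ca'): parent n1 fail=0; on 'a' 0 → fail=0;  out ∅∪∅=∅
  n4('cb'): parent n1 fail=0; on 'b' 0 → fail=0;  out {1}∪∅={1}
  n3('cab'): parent n2 fail=0; on 'b' 0 → fail=0;  out {0}∪∅={0}

Scan:
[0] read 'c'  n0⇒n1
[1] read 'b'  n1⇒n4  emit P1@[0:1]
[2] read 'a'  n4⇒n0 (via fail)
[3] read 'c'  n0⇒n1
[4] read 'a'  n1⇒n2
[5] read 'a'  n2⇒n0 (via fail)
[6] read 'b'  n0⇒n0
[7] read 'c'  n0⇒n1
[8] read 'a'  n1⇒n2
[9] read 'c'  n2⇒n1 (via fail)
[10] read 'a'  n1⇒n2
[11] read 'b'  n2⇒n3  emit P0@[9:11]
[12] read 'c'  n3⇒n1 (via fail)
[13] read 'b'  n1⇒n4  emit P1@[12:13]
[14] read 'c'  n4⇒n1 (via fail)
[15] read 'b'  n1⇒n4  emit P1@[14:15]
[16] read 'c'  n4⇒n1 (via fail)
[17] read 'b'  n1⇒n4  emit P1@[16:17]
[18] read 'c'  n4⇒n1 (via fail)
[19] read 'a'  n1⇒n2
[20] read 'b'  n2⇒n3  emit P0@[18:20]
[21] read 'c'  n3⇒n1 (via fail)
[22] read 'a'  n1⇒n2
[23] read 'c'  n2⇒n1 (via fail)
[24] read 'a'  n1⇒n2
[25] read 'b'  n2⇒n3  emit P0@[23:25]
[26] read 'c'  n3⇒n1 (via fail)
[27] read 'b'  n1⇒n4  emit P1@[26:27]
[28] read 'c'  n4⇒n1 (via fail)
[29] read 'a'  n1⇒n2
[30] read 'c'  n2⇒n1 (via fail)
[31] read 'c'  n1⇒n1 (via fail)
[32] read 'a'  n1⇒n2
[33] read 'b'  n2⇒n3  emit P0@[31:33]
[34] read 'b'  n3⇒n0 (via fail)
[35] read 'a'  n0⇒n0
[36] read 'c'  n0⇒n1
[37] read 'c'  n1⇒n1 (via fail)
[38] read 'a'  n1⇒n2
[39] read 'b'  n2⇒n3  emit P0@[37:39]
[40] read 'c'  n3⇒n1 (via fail)
[41] read 'a'  n1⇒n2
[42] read 'a'  n2⇒n0 (via fail)
[43] read 'c'  n0⇒n1
[44] read 'a'  n1⇒n2
[45] read 'b'  n2⇒n3  emit P0@[43:45]
[46] read 'a'  n3⇒n0 (via fail)
[47] read 'b'  n0⇒n0
[48] read 'b'  n0⇒n0
[49] read 'a'  n0⇒n0
[50] read 'c'  n0⇒n1
[51] read 'a'  n1⇒n2
[52] read 'a'  n2⇒n0 (via fail)
[53] read 'c'  n0⇒n1
[54] read 'b'  n1⇒n4  emit P1@[53:54]
[55] read 'a'  n4⇒n0 (via fail)
[56] read 'b'  n0⇒n0
[57] read 'a'  n0⇒n0
[58] read 'c'  n0⇒n1
[59] read 'a'  n1⇒n2
[60] read 'b'  n2⇒n3  emit P0@[58:60]
[61] read 'c'  n3⇒n1 (via fail)
[62] read 'a'  n1⇒n2
[63] read 'b'  n2⇒n3  emit P0@[61:63]
[64] read 'c'  n3⇒n1 (via fail)
[65] read 'c'  n1⇒n1 (via fail)
[66] read 'a'  n1⇒n2
[67] read 'b'  n2⇒n3  emit P0@[65:67]
[68] read 'c'  n3⇒n1 (via fail)
[69] read 'a'  n1⇒n2
[70] read 'b'  n2⇒n3  emit P0@[68:70]
[71] read 'c'  n3⇒n1 (via fail)
[72] read 'c'  n1⇒n1 (via fail)
[73] read 'b'  n1⇒n4  emit P1@[72:73]
[74] read 'a'  n4⇒n0 (via fail)
[75] read 'b'  n0⇒n0
[76] read 'c'  n0⇒n1
[77] read 'b'  n1⇒n4  emit P1@[76:77]
[78] read 'a'  n4⇒n0 (via fail)
[79] read 'c'  n0⇒n1

Result: [[1,1],[11,0],[13,1],[15,1],[17,1],[20,0],[25,0],[27,1],[33,0],[39,0],[45,0],[54,1],[60,0],[63,0],[67,0],[70,0],[73,1],[77,1]]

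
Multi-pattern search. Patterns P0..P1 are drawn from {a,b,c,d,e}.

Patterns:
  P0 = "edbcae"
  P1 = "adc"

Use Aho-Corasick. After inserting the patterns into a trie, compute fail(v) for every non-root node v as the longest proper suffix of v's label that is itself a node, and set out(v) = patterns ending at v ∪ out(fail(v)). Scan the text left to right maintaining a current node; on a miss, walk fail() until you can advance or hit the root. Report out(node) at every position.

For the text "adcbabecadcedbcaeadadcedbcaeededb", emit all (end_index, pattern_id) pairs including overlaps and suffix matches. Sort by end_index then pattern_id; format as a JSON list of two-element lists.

Build automaton:
Trie nodes:
  0='ε' goto a→7 e→1
  1='e' goto d→2
  2='ed' goto b→3
  3='edb' goto c→4
  4='edbc' goto a→5
  5='edbca' goto e→6
  6='edbcae' goto ·  [P0 ends]
  7='a' goto d→8
  8='ad' goto c→9
  9='adc' goto ·  [P1 ends]

BFS fail/out derivation:
  n1('e'): parent n0 fail=0; on 'e' 0 → fail=0;  out ∅∪∅=∅
  n7('a'): parent n0 fail=0; on 'a' 0 → fail=0;  out ∅∪∅=∅
  n2('ed'): parent n1 fail=0; on 'd' 0 → fail=0;  out ∅∪∅=∅
  n8('ad'): parent n7 fail=0; on 'd' 0 → fail=0;  out ∅∪∅=∅
  n3('edb'): parent n2 fail=0; on 'b' 0 → fail=0;  out ∅∪∅=∅
  n9('adc'): parent n8 fail=0; on 'c' 0 → fail=0;  out {1}∪∅={1}
  n4('edbc'): parent n3 fail=0; on 'c' 0 → fail=0;  out ∅∪∅=∅
  n5('edbca'): parent n4 fail=0; on 'a' 0 → fail=7;  out ∅∪∅=∅
  n6('edbcae'): parent n5 fail=7; on 'e' 7→0 → fail=1;  out {0}∪∅={0}

Run:
i=0 'a': node 0→7
i=1 'd': node 7→8
i=2 'c': node 8→9  → match P1@[0:2]
i=3 'b': node 9→0 ·f
i=4 'a': node 0→7
i=5 'b': node 7→0 ·f
i=6 'e': node 0→1
i=7 'c': node 1→0 ·f
i=8 'a': node 0→7
i=9 'd': node 7→8
i=10 'c': node 8→9  → match P1@[8:10]
i=11 'e': node 9→1 ·f
i=12 'd': node 1→2
i=13 'b': node 2→3
i=14 'c': node 3→4
i=15 'a': node 4→5
i=16 'e': node 5→6  → match P0@[11:16]
i=17 'a': node 6→7 ·f
i=18 'd': node 7→8
i=19 'a': node 8→7 ·f
i=20 'd': node 7→8
i=21 'c': node 8→9  → match P1@[19:21]
i=22 'e': node 9→1 ·f
i=23 'd': node 1→2
i=24 'b': node 2→3
i=25 'c': node 3→4
i=26 'a': node 4→5
i=27 'e': node 5→6  → match P0@[22:27]
i=28 'e': node 6→1 ·f
i=29 'd': node 1→2
i=30 'e': node 2→1 ·f
i=31 'd': node 1→2
i=32 'b': node 2→3

All matches (sorted): [[2,1],[10,1],[16,0],[21,1],[27,0]]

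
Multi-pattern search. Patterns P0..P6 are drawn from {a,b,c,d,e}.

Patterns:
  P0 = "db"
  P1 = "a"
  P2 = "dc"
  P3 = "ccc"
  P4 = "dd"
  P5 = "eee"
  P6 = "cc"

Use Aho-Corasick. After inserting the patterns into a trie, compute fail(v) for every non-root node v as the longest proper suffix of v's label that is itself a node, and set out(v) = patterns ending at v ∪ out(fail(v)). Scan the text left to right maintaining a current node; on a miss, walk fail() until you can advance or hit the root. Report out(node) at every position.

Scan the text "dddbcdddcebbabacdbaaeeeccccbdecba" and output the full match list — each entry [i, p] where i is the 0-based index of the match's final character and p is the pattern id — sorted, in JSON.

Build:
Trie nodes:
  0='ε' goto a→3 c→5 d→1 e→9
  1='d' goto b→2 c→4 d→8
  2='db' goto ·  ←P0
  3='a' goto ·  ←P1
  4='dc' goto ·  ←P2
  5='c' goto c→6
  6='cc' goto c→7  ←P6
  7='ccc' goto ·  ←P3
  8='dd' goto ·  ←P4
  9='e' goto e→10
  10='ee' goto e→11
  11='eee' goto ·  ←P5

BFS fail/out derivation:
  n1('d'): parent n0 fail=0; on 'd' 0 → fail=0;  out ∅∪∅=∅
  n3('a'): parent n0 fail=0; on 'a' 0 → fail=0;  out {1}∪∅={1}
  n5('c'): parent n0 fail=0; on 'c' 0 → fail=0;  out ∅∪∅=∅
  n9('e'): parent n0 fail=0; on 'e' 0 → fail=0;  out ∅∪∅=∅
  n2('db'): parent n1 fail=0; on 'b' 0 → fail=0;  out {0}∪∅={0}
  n4('dc'): parent n1 fail=0; on 'c' 0 → fail=5;  out {2}∪∅={2}
  n6('cc'): parent n5 fail=0; on 'c' 0 → fail=5;  out {6}∪∅={6}
  n8('dd'): parent n1 fail=0; on 'd' 0 → fail=1;  out {4}∪∅={4}
  n10('ee'): parent n9 fail=0; on 'e' 0 → fail=9;  out ∅∪∅=∅
  n7('ccc'): parent n6 fail=5; on 'c' 5 → fail=6;  out {3}∪{6}={3,6}
  n11('eee'): parent n10 fail=9; on 'e' 9 → fail=10;  out {5}∪∅={5}

Run:
i=0 'd': node 0→1
i=1 'd': node 1→8  ** P4@[0:1]
i=2 'd': node 8→8 ·f  ** P4@[1:2]
i=3 'b': node 8→2 ·f  ** P0@[2:3]
i=4 'c': node 2→5 ·f
i=5 'd': node 5→1 ·f
i=6 'd': node 1→8  ** P4@[5:6]
i=7 'd': node 8→8 ·f  ** P4@[6:7]
i=8 'c': node 8→4 ·f  ** P2@[7:8]
i=9 'e': node 4→9 ·f
i=10 'b': node 9→0 ·f
i=11 'b': node 0→0
i=12 'a': node 0→3  ** P1@[12:12]
i=13 'b': node 3→0 ·f
i=14 'a': node 0→3  ** P1@[14:14]
i=15 'c': node 3→5 ·f
i=16 'd': node 5→1 ·f
i=17 'b': node 1→2  ** P0@[16:17]
i=18 'a': node 2→3 ·f  ** P1@[18:18]
i=19 'a': node 3→3 ·f  ** P1@[19:19]
i=20 'e': node 3→9 ·f
i=21 'e': node 9→10
i=22 'e': node 10→11  ** P5@[20:22]
i=23 'c': node 11→5 ·f
i=24 'c': node 5→6  ** P6@[23:24]
i=25 'c': node 6→7  ** P3@[23:25],P6@[24:25]
i=26 'c': node 7→7 ·f  ** P3@[24:26],P6@[25:26]
i=27 'b': node 7→0 ·f
i=28 'd': node 0→1
i=29 'e': node 1→9 ·f
i=30 'c': node 9→5 ·f
i=31 'b': node 5→0 ·f
i=32 'a': node 0→3  ** P1@[32:32]

Matches: [[1,4],[2,4],[3,0],[6,4],[7,4],[8,2],[12,1],[14,1],[17,0],[18,1],[19,1],[22,5],[24,6],[25,3],[25,6],[26,3],[26,6],[32,1]]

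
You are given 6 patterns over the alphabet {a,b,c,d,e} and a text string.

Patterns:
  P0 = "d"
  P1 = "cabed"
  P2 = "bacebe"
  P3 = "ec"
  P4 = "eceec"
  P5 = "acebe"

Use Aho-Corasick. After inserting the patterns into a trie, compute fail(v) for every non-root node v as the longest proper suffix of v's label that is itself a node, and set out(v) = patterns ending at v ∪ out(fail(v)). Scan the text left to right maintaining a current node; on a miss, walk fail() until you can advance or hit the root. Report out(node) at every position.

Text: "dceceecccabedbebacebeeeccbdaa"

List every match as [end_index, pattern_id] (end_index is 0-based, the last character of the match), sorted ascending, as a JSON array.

Construct AC machine:
Trie (insert patterns):
  0='ε' goto a→18 b→7 c→2 d→1 e→13
  1='d' goto ·  [P0 ends]
  2='c' goto a→3
  3='ca' goto b→4
  4='cab' goto e→5
  5='cabe' goto d→6
  6='cabed' goto ·  [P1 ends]
  7='b' goto a→8
  8='ba' goto c→9
  9='bac' goto e→10
  10='bace' goto b→11
  11='baceb' goto e→12
  12='bacebe' goto ·  [P2 ends]
  13='e' goto c→14
  14='ec' goto e→15  [P3 ends]
  15='ece' goto e→16
  16='ecee' goto c→17
  17='eceec' goto ·  [P4 ends]
  18='a' goto c→19
  19='ac' goto e→20
  20='ace' goto b→21
  21='aceb' goto e→22
  22='acebe' goto ·  [P5 ends]

Failure links (BFS by depth):
  n1('d'): parent n0 fail=0; on 'd' 0 → fail=0;  out {0}∪∅={0}
  n2('c'): parent n0 fail=0; on 'c' 0 → fail=0;  out ∅∪∅=∅
  n7('b'): parent n0 fail=0; on 'b' 0 → fail=0;  out ∅∪∅=∅
  n13('e'): parent n0 fail=0; on 'e' 0 → fail=0;  out ∅∪∅=∅
  n18('a'): parent n0 fail=0; on 'a' 0 → fail=0;  out ∅∪∅=∅
  n3('ca'): parent n2 fail=0; on 'a' 0 → fail=18;  out ∅∪∅=∅
  n8('ba'): parent n7 fail=0; on 'a' 0 → fail=18;  out ∅∪∅=∅
  n14('ec'): parent n13 fail=0; on 'c' 0 → fail=2;  out {3}∪∅={3}
  n19('ac'): parent n18 fail=0; on 'c' 0 → fail=2;  out ∅∪∅=∅
  n4('cab'): parent n3 fail=18; on 'b' 18→0 → fail=7;  out ∅∪∅=∅
  n9('bac'): parent n8 fail=18; on 'c' 18 → fail=19;  out ∅∪∅=∅
  n15('ece'): parent n14 fail=2; on 'e' 2→0 → fail=13;  out ∅∪∅=∅
  n20('ace'): parent n19 fail=2; on 'e' 2→0 → fail=13;  out ∅∪∅=∅
  n5('cabe'): parent n4 fail=7; on 'e' 7→0 → fail=13;  out ∅∪∅=∅
  n10('bace'): parent n9 fail=19; on 'e' 19 → fail=20;  out ∅∪∅=∅
  n16('ecee'): parent n15 fail=13; on 'e' 13→0 → fail=13;  out ∅∪∅=∅
  n21('aceb'): parent n20 fail=13; on 'b' 13→0 → fail=7;  out ∅∪∅=∅
  n6('cabed'): parent n5 fail=13; on 'd' 13→0 → fail=1;  out {1}∪{0}={0,1}
  n11('baceb'): parent n10 fail=20; on 'b' 20 → fail=21;  out ∅∪∅=∅
  n17('eceec'): parent n16 fail=13; on 'c' 13 → fail=14;  out {4}∪{3}={3,4}
  n22('acebe'): parent n21 fail=7; on 'e' 7→0 → fail=13;  out {5}∪∅={5}
  n12('bacebe'): parent n11 fail=21; on 'e' 21 → fail=22;  out {2}∪{5}={2,5}

Text stream:
pos 0 'd': at 1  ** P0@[0:0]
pos 1 'c': at 2 (fail-walked)
pos 2 'e': at 13 (fail-walked)
pos 3 'c': at 14  ** P3@[2:3]
pos 4 'e': at 15
pos 5 'e': at 16
pos 6 'c': at 17  ** P3@[5:6],P4@[2:6]
pos 7 'c': at 2 (fail-walked)
pos 8 'c': at 2 (fail-walked)
pos 9 'a': at 3
pos 10 'b': at 4
pos 11 'e': at 5
pos 12 'd': at 6  ** P0@[12:12],P1@[8:12]
pos 13 'b': at 7 (fail-walked)
pos 14 'e': at 13 (fail-walked)
pos 15 'b': at 7 (fail-walked)
pos 16 'a': at 8
pos 17 'c': at 9
pos 18 'e': at 10
pos 19 'b': at 11
pos 20 'e': at 12  ** P2@[15:20],P5@[16:20]
pos 21 'e': at 13 (fail-walked)
pos 22 'e': at 13 (fail-walked)
pos 23 'c': at 14  ** P3@[22:23]
pos 24 'c': at 2 (fail-walked)
pos 25 'b': at 7 (fail-walked)
pos 26 'd': at 1 (fail-walked)  ** P0@[26:26]
pos 27 'a': at 18 (fail-walked)
pos 28 'a': at 18 (fail-walked)

Matches: [[0,0],[3,3],[6,3],[6,4],[12,0],[12,1],[20,2],[20,5],[23,3],[26,0]]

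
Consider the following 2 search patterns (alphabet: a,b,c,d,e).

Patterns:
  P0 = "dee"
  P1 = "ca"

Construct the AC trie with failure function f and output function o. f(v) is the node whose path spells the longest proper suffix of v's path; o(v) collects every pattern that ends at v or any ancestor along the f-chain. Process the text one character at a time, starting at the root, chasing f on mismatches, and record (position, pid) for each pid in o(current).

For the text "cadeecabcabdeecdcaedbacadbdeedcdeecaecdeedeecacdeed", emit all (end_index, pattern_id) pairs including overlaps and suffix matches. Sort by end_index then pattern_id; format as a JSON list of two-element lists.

Build:
Trie nodes:
  0='ε' goto c→4 d→1
  1='d' goto e→2
  2='de' goto e→3
  3='dee' goto ·  [P0 ends]
  4='c' goto a→5
  5='ca' goto ·  [P1 ends]

Failure links (BFS by depth):
  n1('d'): parent n0 fail=0; on 'd' 0 → fail=0;  out ∅∪∅=∅
  n4('c'): parent n0 fail=0; on 'c' 0 → fail=0;  out ∅∪∅=∅
  n2('de'): parent n1 fail=0; on 'e' 0 → fail=0;  out ∅∪∅=∅
  n5('ca'): parent n4 fail=0; on 'a' 0 → fail=0;  out {1}∪∅={1}
  n3('dee'): parent n2 fail=0; on 'e' 0 → fail=0;  out {0}∪∅={0}

Run:
[0] read 'c'  n0⇒n4
[1] read 'a'  n4⇒n5  → match P1@[0:1]
[2] read 'd'  n5⇒n1 (via fail)
[3] read 'e'  n1⇒n2
[4] read 'e'  n2⇒n3  → match P0@[2:4]
[5] read 'c'  n3⇒n4 (via fail)
[6] read 'a'  n4⇒n5  → match P1@[5:6]
[7] read 'b'  n5⇒n0 (via fail)
[8] read 'c'  n0⇒n4
[9] read 'a'  n4⇒n5  → match P1@[8:9]
[10] read 'b'  n5⇒n0 (via fail)
[11] read 'd'  n0⇒n1
[12] read 'e'  n1⇒n2
[13] read 'e'  n2⇒n3  → match P0@[11:13]
[14] read 'c'  n3⇒n4 (via fail)
[15] read 'd'  n4⇒n1 (via fail)
[16] read 'c'  n1⇒n4 (via fail)
[17] read 'a'  n4⇒n5  → match P1@[16:17]
[18] read 'e'  n5⇒n0 (via fail)
[19] read 'd'  n0⇒n1
[20] read 'b'  n1⇒n0 (via fail)
[21] read 'a'  n0⇒n0
[22] read 'c'  n0⇒n4
[23] read 'a'  n4⇒n5  → match P1@[22:23]
[24] read 'd'  n5⇒n1 (via fail)
[25] read 'b'  n1⇒n0 (via fail)
[26] read 'd'  n0⇒n1
[27] read 'e'  n1⇒n2
[28] read 'e'  n2⇒n3  → match P0@[26:28]
[29] read 'd'  n3⇒n1 (via fail)
[30] read 'c'  n1⇒n4 (via fail)
[31] read 'd'  n4⇒n1 (via fail)
[32] read 'e'  n1⇒n2
[33] read 'e'  n2⇒n3  → match P0@[31:33]
[34] read 'c'  n3⇒n4 (via fail)
[35] read 'a'  n4⇒n5  → match P1@[34:35]
[36] read 'e'  n5⇒n0 (via fail)
[37] read 'c'  n0⇒n4
[38] read 'd'  n4⇒n1 (via fail)
[39] read 'e'  n1⇒n2
[40] read 'e'  n2⇒n3  → match P0@[38:40]
[41] read 'd'  n3⇒n1 (via fail)
[42] read 'e'  n1⇒n2
[43] read 'e'  n2⇒n3  → match P0@[41:43]
[44] read 'c'  n3⇒n4 (via fail)
[45] read 'a'  n4⇒n5  → match P1@[44:45]
[46] read 'c'  n5⇒n4 (via fail)
[47] read 'd'  n4⇒n1 (via fail)
[48] read 'e'  n1⇒n2
[49] read 'e'  n2⇒n3  → match P0@[47:49]
[50] read 'd'  n3⇒n1 (via fail)

All matches (sorted): [[1,1],[4,0],[6,1],[9,1],[13,0],[17,1],[23,1],[28,0],[33,0],[35,1],[40,0],[43,0],[45,1],[49,0]]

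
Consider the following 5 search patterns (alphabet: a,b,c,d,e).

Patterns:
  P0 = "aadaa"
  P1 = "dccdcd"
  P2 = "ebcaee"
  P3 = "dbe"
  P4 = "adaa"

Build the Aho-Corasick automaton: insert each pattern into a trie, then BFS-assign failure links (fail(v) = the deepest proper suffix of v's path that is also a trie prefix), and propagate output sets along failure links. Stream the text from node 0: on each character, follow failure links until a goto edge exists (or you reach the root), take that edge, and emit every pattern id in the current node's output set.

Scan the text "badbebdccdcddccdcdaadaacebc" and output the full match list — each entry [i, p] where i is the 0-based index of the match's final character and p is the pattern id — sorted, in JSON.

Build automaton:
Trie nodes:
  n0 'ε': a→1 d→6 e→12
  n1 'a': a→2 d→20
  n2 'aa': d→3
  n3 'aad': a→4
  n4 'aada': a→5
  n5 'aadaa': ·  ←P0
  n6 'd': b→18 c→7
  n7 'dc': c→8
  n8 'dcc': d→9
  n9 'dccd': c→10
  n10 'dccdc': d→11
  n11 'dccdcd': ·  ←P1
  n12 'e': b→13
  n13 'eb': c→14
  n14 'ebc': a→15
  n15 'ebca': e→16
  n16 'ebcae': e→17
  n17 'ebcaee': ·  ←P2
  n18 'db': e→19
  n19 'dbe': ·  ←P3
  n20 'ad': a→21
  n21 'ada': a→22
  n22 'adaa': ·  ←P4

Failure links (BFS by depth):
  fail(1) 'a': from fail(0)=0 chase 'a': 0 ⇒ 0;  out=∅∪out(0)=∅
  fail(6) 'd': from fail(0)=0 chase 'd': 0 ⇒ 0;  out=∅∪out(0)=∅
  fail(12) 'e': from fail(0)=0 chase 'e': 0 ⇒ 0;  out=∅∪out(0)=∅
  fail(2) 'aa': from fail(1)=0 chase 'a': 0 ⇒ 1;  out=∅∪out(1)=∅
  fail(7) 'dc': from fail(6)=0 chase 'c': 0 ⇒ 0;  out=∅∪out(0)=∅
  fail(13) 'eb': from fail(12)=0 chase 'b': 0 ⇒ 0;  out=∅∪out(0)=∅
  fail(18) 'db': from fail(6)=0 chase 'b': 0 ⇒ 0;  out=∅∪out(0)=∅
  fail(20) 'ad': from fail(1)=0 chase 'd': 0 ⇒ 6;  out=∅∪out(6)=∅
  fail(3) 'aad': from fail(2)=1 chase 'd': 1 ⇒ 20;  out=∅∪out(20)=∅
  fail(8) 'dcc': from fail(7)=0 chase 'c': 0 ⇒ 0;  out=∅∪out(0)=∅
  fail(14) 'ebc': from fail(13)=0 chase 'c': 0 ⇒ 0;  out=∅∪out(0)=∅
  fail(19) 'dbe': from fail(18)=0 chase 'e': 0 ⇒ 12;  out={3}∪out(12)={3}
  fail(21) 'ada': from fail(20)=6 chase 'a': 6→0 ⇒ 1;  out=∅∪out(1)=∅
  fail(4) 'aada': from fail(3)=20 chase 'a': 20 ⇒ 21;  out=∅∪out(21)=∅
  fail(9) 'dccd': from fail(8)=0 chase 'd': 0 ⇒ 6;  out=∅∪out(6)=∅
  fail(15) 'ebca': from fail(14)=0 chase 'a': 0 ⇒ 1;  out=∅∪out(1)=∅
  fail(22) 'adaa': from fail(21)=1 chase 'a': 1 ⇒ 2;  out={4}∪out(2)={4}
  fail(5) 'aadaa': from fail(4)=21 chase 'a': 21 ⇒ 22;  out={0}∪out(22)={0,4}
  fail(10) 'dccdc': from fail(9)=6 chase 'c': 6 ⇒ 7;  out=∅∪out(7)=∅
  fail(16) 'ebcae': from fail(15)=1 chase 'e': 1→0 ⇒ 12;  out=∅∪out(12)=∅
  fail(11) 'dccdcd': from fail(10)=7 chase 'd': 7→0 ⇒ 6;  out={1}∪out(6)={1}
  fail(17) 'ebcaee': from fail(16)=12 chase 'e': 12→0 ⇒ 12;  out={2}∪out(12)={2}

Run:
[0] read 'b'  n0⇒n0
[1] read 'a'  n0⇒n1
[2] read 'd'  n1⇒n20
[3] read 'b'  n20⇒n18 (via fail)
[4] read 'e'  n18⇒n19  → match P3@[2:4]
[5] read 'b'  n19⇒n13 (via fail)
[6] read 'd'  n13⇒n6 (via fail)
[7] read 'c'  n6⇒n7
[8] read 'c'  n7⇒n8
[9] read 'd'  n8⇒n9
[10] read 'c'  n9⇒n10
[11] read 'd'  n10⇒n11  → match P1@[6:11]
[12] read 'd'  n11⇒n6 (via fail)
[13] read 'c'  n6⇒n7
[14] read 'c'  n7⇒n8
[15] read 'd'  n8⇒n9
[16] read 'c'  n9⇒n10
[17] read 'd'  n10⇒n11  → match P1@[12:17]
[18] read 'a'  n11⇒n1 (via fail)
[19] read 'a'  n1⇒n2
[20] read 'd'  n2⇒n3
[21] read 'a'  n3⇒n4
[22] read 'a'  n4⇒n5  → match P0@[18:22],P4@[19:22]
[23] read 'c'  n5⇒n0 (via fail)
[24] read 'e'  n0⇒n12
[25] read 'b'  n12⇒n13
[26] read 'c'  n13⇒n14

Result: [[4,3],[11,1],[17,1],[22,0],[22,4]]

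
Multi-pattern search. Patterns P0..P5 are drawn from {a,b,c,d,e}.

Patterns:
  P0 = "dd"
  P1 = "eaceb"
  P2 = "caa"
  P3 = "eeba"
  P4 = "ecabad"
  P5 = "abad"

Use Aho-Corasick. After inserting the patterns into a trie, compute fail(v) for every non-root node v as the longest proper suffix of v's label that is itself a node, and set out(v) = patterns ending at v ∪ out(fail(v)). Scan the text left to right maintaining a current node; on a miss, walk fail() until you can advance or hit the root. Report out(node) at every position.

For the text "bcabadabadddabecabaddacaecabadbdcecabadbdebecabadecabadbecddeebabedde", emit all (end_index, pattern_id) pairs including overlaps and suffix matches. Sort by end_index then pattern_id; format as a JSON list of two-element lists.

Construct AC machine:
Trie (insert patterns):
  0='ε' goto a→19 c→8 d→1 e→3
  1='d' goto d→2
  2='dd' goto ·  ←P0
  3='e' goto a→4 c→14 e→11
  4='ea' goto c→5
  5='eac' goto e→6
  6='eace' goto b→7
  7='eaceb' goto ·  ←P1
  8='c' goto a→9
  9='ca' goto a→10
  10='caa' goto ·  ←P2
  11='ee' goto b→12
  12='eeb' goto a→13
  13='eeba' goto ·  ←P3
  14='ec' goto a→15
  15='eca' goto b→16
  16='ecab' goto a→17
  17='ecaba' goto d→18
  18='ecabad' goto ·  ←P4
  19='a' goto b→20
  20='ab' goto a→21
  21='aba' goto d→22
  22='abad' goto ·  ←P5

BFS fail/out derivation:
  fail(1) 'd': from fail(0)=0 chase 'd': 0 ⇒ 0;  out=∅∪out(0)=∅
  fail(3) 'e': from fail(0)=0 chase 'e': 0 ⇒ 0;  out=∅∪out(0)=∅
  fail(8) 'c': from fail(0)=0 chase 'c': 0 ⇒ 0;  out=∅∪out(0)=∅
  fail(19) 'a': from fail(0)=0 chase 'a': 0 ⇒ 0;  out=∅∪out(0)=∅
  fail(2) 'dd': from fail(1)=0 chase 'd': 0 ⇒ 1;  out={0}∪out(1)={0}
  fail(4) 'ea': from fail(3)=0 chase 'a': 0 ⇒ 19;  out=∅∪out(19)=∅
  fail(9) 'ca': from fail(8)=0 chase 'a': 0 ⇒ 19;  out=∅∪out(19)=∅
  fail(11) 'ee': from fail(3)=0 chase 'e': 0 ⇒ 3;  out=∅∪out(3)=∅
  fail(14) 'ec': from fail(3)=0 chase 'c': 0 ⇒ 8;  out=∅∪out(8)=∅
  fail(20) 'ab': from fail(19)=0 chase 'b': 0 ⇒ 0;  out=∅∪out(0)=∅
  fail(5) 'eac': from fail(4)=19 chase 'c': 19→0 ⇒ 8;  out=∅∪out(8)=∅
  fail(10) 'caa': from fail(9)=19 chase 'a': 19→0 ⇒ 19;  out={2}∪out(19)={2}
  fail(12) 'eeb': from fail(11)=3 chase 'b': 3→0 ⇒ 0;  out=∅∪out(0)=∅
  fail(15) 'eca': from fail(14)=8 chase 'a': 8 ⇒ 9;  out=∅∪out(9)=∅
  fail(21) 'aba': from fail(20)=0 chase 'a': 0 ⇒ 19;  out=∅∪out(19)=∅
  fail(6) 'eace': from fail(5)=8 chase 'e': 8→0 ⇒ 3;  out=∅∪out(3)=∅
  fail(13) 'eeba': from fail(12)=0 chase 'a': 0 ⇒ 19;  out={3}∪out(19)={3}
  fail(16) 'ecab': from fail(15)=9 chase 'b': 9→19 ⇒ 20;  out=∅∪out(20)=∅
  fail(22) 'abad': from fail(21)=19 chase 'd': 19→0 ⇒ 1;  out={5}∪out(1)={5}
  fail(7) 'eaceb': from fail(6)=3 chase 'b': 3→0 ⇒ 0;  out={1}∪out(0)={1}
  fail(17) 'ecaba': from fail(16)=20 chase 'a': 20 ⇒ 21;  out=∅∪out(21)=∅
  fail(18) 'ecabad': from fail(17)=21 chase 'd': 21 ⇒ 22;  out={4}∪out(22)={4,5}

Text stream:
[0] read 'b'  n0⇒n0
[1] read 'c'  n0⇒n8
[2] read 'a'  n8⇒n9
[3] read 'b'  n9⇒n20 (via fail)
[4] read 'a'  n20⇒n21
[5] read 'd'  n21⇒n22  → match P5@[2:5]
[6] read 'a'  n22⇒n19 (via fail)
[7] read 'b'  n19⇒n20
[8] read 'a'  n20⇒n21
[9] read 'd'  n21⇒n22  → match P5@[6:9]
[10] read 'd'  n22⇒n2 (via fail)  → match P0@[9:10]
[11] read 'd'  n2⇒n2 (via fail)  → match P0@[10:11]
[12] read 'a'  n2⇒n19 (via fail)
[13] read 'b'  n19⇒n20
[14] read 'e'  n20⇒n3 (via fail)
[15] read 'c'  n3⇒n14
[16] read 'a'  n14⇒n15
[17] read 'b'  n15⇒n16
[18] read 'a'  n16⇒n17
[19] read 'd'  n17⇒n18  → match P4@[14:19],P5@[16:19]
[20] read 'd'  n18⇒n2 (via fail)  → match P0@[19:20]
[21] read 'a'  n2⇒n19 (via fail)
[22] read 'c'  n19⇒n8 (via fail)
[23] read 'a'  n8⇒n9
[24] read 'e'  n9⇒n3 (via fail)
[25] read 'c'  n3⇒n14
[26] read 'a'  n14⇒n15
[27] read 'b'  n15⇒n16
[28] read 'a'  n16⇒n17
[29] read 'd'  n17⇒n18  → match P4@[24:29],P5@[26:29]
[30] read 'b'  n18⇒n0 (via fail)
[31] read 'd'  n0⇒n1
[32] read 'c'  n1⇒n8 (via fail)
[33] read 'e'  n8⇒n3 (via fail)
[34] read 'c'  n3⇒n14
[35] read 'a'  n14⇒n15
[36] read 'b'  n15⇒n16
[37] read 'a'  n16⇒n17
[38] read 'd'  n17⇒n18  → match P4@[33:38],P5@[35:38]
[39] read 'b'  n18⇒n0 (via fail)
[40] read 'd'  n0⇒n1
[41] read 'e'  n1⇒n3 (via fail)
[42] read 'b'  n3⇒n0 (via fail)
[43] read 'e'  n0⇒n3
[44] read 'c'  n3⇒n14
[45] read 'a'  n14⇒n15
[46] read 'b'  n15⇒n16
[47] read 'a'  n16⇒n17
[48] read 'd'  n17⇒n18  → match P4@[43:48],P5@[45:48]
[49] read 'e'  n18⇒n3 (via fail)
[50] read 'c'  n3⇒n14
[51] read 'a'  n14⇒n15
[52] read 'b'  n15⇒n16
[53] read 'a'  n16⇒n17
[54] read 'd'  n17⇒n18  → match P4@[49:54],P5@[51:54]
[55] read 'b'  n18⇒n0 (via fail)
[56] read 'e'  n0⇒n3
[57] read 'c'  n3⇒n14
[58] read 'd'  n14⇒n1 (via fail)
[59] read 'd'  n1⇒n2  → match P0@[58:59]
[60] read 'e'  n2⇒n3 (via fail)
[61] read 'e'  n3⇒n11
[62] read 'b'  n11⇒n12
[63] read 'a'  n12⇒n13  → match P3@[60:63]
[64] read 'b'  n13⇒n20 (via fail)
[65] read 'e'  n20⇒n3 (via fail)
[66] read 'd'  n3⇒n1 (via fail)
[67] read 'd'  n1⇒n2  → match P0@[66:67]
[68] read 'e'  n2⇒n3 (via fail)

All matches (sorted): [[5,5],[9,5],[10,0],[11,0],[19,4],[19,5],[20,0],[29,4],[29,5],[38,4],[38,5],[48,4],[48,5],[54,4],[54,5],[59,0],[63,3],[67,0]]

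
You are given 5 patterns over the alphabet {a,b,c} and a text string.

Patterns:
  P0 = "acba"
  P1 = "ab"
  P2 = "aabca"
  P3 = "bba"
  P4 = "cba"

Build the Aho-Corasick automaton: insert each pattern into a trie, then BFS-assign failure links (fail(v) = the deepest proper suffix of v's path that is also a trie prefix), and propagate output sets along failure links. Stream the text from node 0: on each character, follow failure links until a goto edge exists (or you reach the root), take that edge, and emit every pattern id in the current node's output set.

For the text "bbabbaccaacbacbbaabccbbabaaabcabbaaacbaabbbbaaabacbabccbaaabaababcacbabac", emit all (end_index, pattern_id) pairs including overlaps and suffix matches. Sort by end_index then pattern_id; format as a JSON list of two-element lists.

Build:
Trie (insert patterns):
  0='ε' goto a→1 b→10 c→13
  1='a' goto a→6 b→5 c→2
  2='ac' goto b→3
  3='acb' goto a→4
  4='acba' goto ·  [P0 ends]
  5='ab' goto ·  [P1 ends]
  6='aa' goto b→7
  7='aab' goto c→8
  8='aabc' goto a→9
  9='aabca' goto ·  [P2 ends]
  10='b' goto b→11
  11='bb' goto a→12
  12='bba' goto ·  [P3 ends]
  13='c' goto b→14
  14='cb' goto a→15
  15='cba' goto ·  [P4 ends]

BFS fail/out derivation:
  fail(1) 'a': from fail(0)=0 chase 'a': 0 ⇒ 0;  out=∅∪out(0)=∅
  fail(10) 'b': from fail(0)=0 chase 'b': 0 ⇒ 0;  out=∅∪out(0)=∅
  fail(13) 'c': from fail(0)=0 chase 'c': 0 ⇒ 0;  out=∅∪out(0)=∅
  fail(2) 'ac': from fail(1)=0 chase 'c': 0 ⇒ 13;  out=∅∪out(13)=∅
  fail(5) 'ab': from fail(1)=0 chase 'b': 0 ⇒ 10;  out={1}∪out(10)={1}
  fail(6) 'aa': from fail(1)=0 chase 'a': 0 ⇒ 1;  out=∅∪out(1)=∅
  fail(11) 'bb': from fail(10)=0 chase 'b': 0 ⇒ 10;  out=∅∪out(10)=∅
  fail(14) 'cb': from fail(13)=0 chase 'b': 0 ⇒ 10;  out=∅∪out(10)=∅
  fail(3) 'acb': from fail(2)=13 chase 'b': 13 ⇒ 14;  out=∅∪out(14)=∅
  fail(7) 'aab': from fail(6)=1 chase 'b': 1 ⇒ 5;  out=∅∪out(5)={1}
  fail(12) 'bba': from fail(11)=10 chase 'a': 10→0 ⇒ 1;  out={3}∪out(1)={3}
  fail(15) 'cba': from fail(14)=10 chase 'a': 10→0 ⇒ 1;  out={4}∪out(1)={4}
  fail(4) 'acba': from fail(3)=14 chase 'a': 14 ⇒ 15;  out={0}∪out(15)={0,4}
  fail(8) 'aabc': from fail(7)=5 chase 'c': 5→10→0 ⇒ 13;  out=∅∪out(13)=∅
  fail(9) 'aabca': from fail(8)=13 chase 'a': 13→0 ⇒ 1;  out={2}∪out(1)={2}

Run:
i=0 'b': node 0→10
i=1 'b': node 10→11
i=2 'a': node 11→12  → match P3@[0:2]
i=3 'b': node 12→5 (via fail)  → match P1@[2:3]
i=4 'b': node 5→11 (via fail)
i=5 'a': node 11→12  → match P3@[3:5]
i=6 'c': node 12→2 (via fail)
i=7 'c': node 2→13 (via fail)
i=8 'a': node 13→1 (via fail)
i=9 'a': node 1→6
i=10 'c': node 6→2 (via fail)
i=11 'b': node 2→3
i=12 'a': node 3→4  → match P0@[9:12],P4@[10:12]
i=13 'c': node 4→2 (via fail)
i=14 'b': node 2→3
i=15 'b': node 3→11 (via fail)
i=16 'a': node 11→12  → match P3@[14:16]
i=17 'a': node 12→6 (via fail)
i=18 'b': node 6→7  → match P1@[17:18]
i=19 'c': node 7→8
i=20 'c': node 8→13 (via fail)
i=21 'b': node 13→14
i=22 'b': node 14→11 (via fail)
i=23 'a': node 11→12  → match P3@[21:23]
i=24 'b': node 12→5 (via fail)  → match P1@[23:24]
i=25 'a': node 5→1 (via fail)
i=26 'a': node 1→6
i=27 'a': node 6→6 (via fail)
i=28 'b': node 6→7  → match P1@[27:28]
i=29 'c': node 7→8
i=30 'a': node 8→9  → match P2@[26:30]
i=31 'b': node 9→5 (via fail)  → match P1@[30:31]
i=32 'b': node 5→11 (via fail)
i=33 'a': node 11→12  → match P3@[31:33]
i=34 'a': node 12→6 (via fail)
i=35 'a': node 6→6 (via fail)
i=36 'c': node 6→2 (via fail)
i=37 'b': node 2→3
i=38 'a': node 3→4  → match P0@[35:38],P4@[36:38]
i=39 'a': node 4→6 (via fail)
i=40 'b': node 6→7  → match P1@[39:40]
i=41 'b': node 7→11 (via fail)
i=42 'b': node 11→11 (via fail)
i=43 'b': node 11→11 (via fail)
i=44 'a': node 11→12  → match P3@[42:44]
i=45 'a': node 12→6 (via fail)
i=46 'a': node 6→6 (via fail)
i=47 'b': node 6→7  → match P1@[46:47]
i=48 'a': node 7→1 (via fail)
i=49 'c': node 1→2
i=50 'b': node 2→3
i=51 'a': node 3→4  → match P0@[48:51],P4@[49:51]
i=52 'b': node 4→5 (via fail)  → match P1@[51:52]
i=53 'c': node 5→13 (via fail)
i=54 'c': node 13→13 (via fail)
i=55 'b': node 13→14
i=56 'a': node 14→15  → match P4@[54:56]
i=57 'a': node 15→6 (via fail)
i=58 'a': node 6→6 (via fail)
i=59 'b': node 6→7  → match P1@[58:59]
i=60 'a': node 7→1 (via fail)
i=61 'a': node 1→6
i=62 'b': node 6→7  → match P1@[61:62]
i=63 'a': node 7→1 (via fail)
i=64 'b': node 1→5  → match P1@[63:64]
i=65 'c': node 5→13 (via fail)
i=66 'a': node 13→1 (via fail)
i=67 'c': node 1→2
i=68 'b': node 2→3
i=69 'a': node 3→4  → match P0@[66:69],P4@[67:69]
i=70 'b': node 4→5 (via fail)  → match P1@[69:70]
i=71 'a': node 5→1 (via fail)
i=72 'c': node 1→2

Result: [[2,3],[3,1],[5,3],[12,0],[12,4],[16,3],[18,1],[23,3],[24,1],[28,1],[30,2],[31,1],[33,3],[38,0],[38,4],[40,1],[44,3],[47,1],[51,0],[51,4],[52,1],[56,4],[59,1],[62,1],[64,1],[69,0],[69,4],[70,1]]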